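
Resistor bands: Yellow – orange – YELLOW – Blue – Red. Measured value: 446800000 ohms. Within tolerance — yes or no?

Yellow → 4 (first significant figure)
Orange → 3 (second significant figure)
Yellow → 4 (third significant figure)
Blue → ×10^6 multiplier
Red → ±2% tolerance
434 × 1000000 = 434000000 Ω
Allowed range: 425320000 Ω to 442680000 Ω.
446800000 ohms lies outside that range.

no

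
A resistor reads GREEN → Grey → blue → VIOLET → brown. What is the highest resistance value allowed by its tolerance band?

5918600000 Ω

Green → 5 (first significant figure)
Grey → 8 (second significant figure)
Blue → 6 (third significant figure)
Violet → ×10^7 multiplier
Brown → ±1% tolerance
586 × 10000000 = 5860000000 Ω
Highest = 5860000000 × (1 + 1/100) = 5918600000 Ω.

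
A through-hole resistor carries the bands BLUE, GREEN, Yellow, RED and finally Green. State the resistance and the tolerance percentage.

65400 Ω ±0.5%

Blue → 6 (first significant figure)
Green → 5 (second significant figure)
Yellow → 4 (third significant figure)
Red → ×10^2 multiplier
Green → ±0.5% tolerance
654 × 100 = 65400 Ω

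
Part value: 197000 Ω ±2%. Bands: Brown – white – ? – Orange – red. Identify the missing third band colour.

violet

197000 Ω = 197 × 10^3.
The third band gives digit 7 of the significand, and 7 is violet.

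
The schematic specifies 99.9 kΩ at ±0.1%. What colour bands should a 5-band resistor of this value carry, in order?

white, white, white, red, violet

99900 Ω = 999 × 10^2.
9 → white
9 → white
9 → white
Multiplier 10^2 → red.
±0.1% tolerance → violet.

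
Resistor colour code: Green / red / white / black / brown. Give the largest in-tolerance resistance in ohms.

Green → 5 (first significant figure)
Red → 2 (second significant figure)
White → 9 (third significant figure)
Black → ×1 multiplier
Brown → ±1% tolerance
529 × 1 = 529 Ω
Largest = 529 × (1 + 1/100) = 534.29 Ω.

534.29 Ω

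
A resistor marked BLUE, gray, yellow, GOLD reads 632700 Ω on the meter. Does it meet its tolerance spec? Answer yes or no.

Blue → 6 (first significant figure)
Grey → 8 (second significant figure)
Yellow → ×10^4 multiplier
Gold → ±5% tolerance
68 × 10000 = 680000 Ω
Allowed range: 646000 Ω to 714000 Ω.
632700 Ω lies outside that range.

no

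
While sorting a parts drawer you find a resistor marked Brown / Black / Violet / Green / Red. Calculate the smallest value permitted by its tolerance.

10486000 Ω

Brown → 1 (first significant figure)
Black → 0 (second significant figure)
Violet → 7 (third significant figure)
Green → ×10^5 multiplier
Red → ±2% tolerance
107 × 100000 = 10700000 Ω
Smallest = 10700000 × (1 − 2/100) = 10486000 Ω.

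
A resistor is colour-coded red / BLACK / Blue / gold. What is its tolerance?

The last band, gold, is the tolerance band.
Gold corresponds to ±5%.

±5%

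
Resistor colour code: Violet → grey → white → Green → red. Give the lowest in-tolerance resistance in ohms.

77322000 Ω

Violet → 7 (first significant figure)
Grey → 8 (second significant figure)
White → 9 (third significant figure)
Green → ×10^5 multiplier
Red → ±2% tolerance
789 × 100000 = 78900000 Ω
Lowest = 78900000 × (1 − 2/100) = 77322000 Ω.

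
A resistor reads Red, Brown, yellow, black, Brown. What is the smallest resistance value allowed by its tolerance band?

Red → 2 (first significant figure)
Brown → 1 (second significant figure)
Yellow → 4 (third significant figure)
Black → ×1 multiplier
Brown → ±1% tolerance
214 × 1 = 214 Ω
Smallest = 214 × (1 − 1/100) = 211.86 Ω.

211.86 Ω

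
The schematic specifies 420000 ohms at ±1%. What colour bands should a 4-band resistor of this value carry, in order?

yellow, red, yellow, brown

420000 Ω = 42 × 10^4.
4 → yellow
2 → red
Multiplier 10^4 → yellow.
±1% tolerance → brown.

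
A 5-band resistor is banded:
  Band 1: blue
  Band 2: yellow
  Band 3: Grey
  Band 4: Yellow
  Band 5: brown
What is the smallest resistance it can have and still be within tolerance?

6415200 Ω

Blue → 6 (first significant figure)
Yellow → 4 (second significant figure)
Grey → 8 (third significant figure)
Yellow → ×10^4 multiplier
Brown → ±1% tolerance
648 × 10000 = 6480000 Ω
Smallest = 6480000 × (1 − 1/100) = 6415200 Ω.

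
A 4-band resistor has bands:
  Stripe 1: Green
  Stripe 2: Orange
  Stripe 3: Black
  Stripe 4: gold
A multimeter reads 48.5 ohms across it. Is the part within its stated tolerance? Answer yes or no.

Green → 5 (first significant figure)
Orange → 3 (second significant figure)
Black → ×1 multiplier
Gold → ±5% tolerance
53 × 1 = 53 Ω
Allowed range: 50.35 Ω to 55.65 Ω.
48.5 ohms lies outside that range.

no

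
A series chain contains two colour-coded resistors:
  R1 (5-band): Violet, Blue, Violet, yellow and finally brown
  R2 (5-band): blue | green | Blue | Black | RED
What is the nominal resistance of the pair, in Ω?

R1: violet, blue, violet → 767; yellow ×10^4 → 7670000 Ω.
R2: blue, green, blue → 656; black ×1 → 656 Ω.
Series: 7670000 + 656 = 7670656 Ω.

7670656 Ω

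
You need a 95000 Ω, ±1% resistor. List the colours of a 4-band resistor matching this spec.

white, green, orange, brown

95000 Ω = 95 × 10^3.
9 → white
5 → green
Multiplier 10^3 → orange.
±1% tolerance → brown.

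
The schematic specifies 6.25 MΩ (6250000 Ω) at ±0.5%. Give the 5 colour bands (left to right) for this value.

6250000 Ω = 625 × 10^4.
6 → blue
2 → red
5 → green
Multiplier 10^4 → yellow.
±0.5% tolerance → green.

blue, red, green, yellow, green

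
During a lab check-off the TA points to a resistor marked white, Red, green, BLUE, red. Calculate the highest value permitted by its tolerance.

943500000 Ω

White → 9 (first significant figure)
Red → 2 (second significant figure)
Green → 5 (third significant figure)
Blue → ×10^6 multiplier
Red → ±2% tolerance
925 × 1000000 = 925000000 Ω
Highest = 925000000 × (1 + 2/100) = 943500000 Ω.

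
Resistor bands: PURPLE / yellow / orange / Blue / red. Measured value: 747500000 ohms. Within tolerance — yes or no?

Violet → 7 (first significant figure)
Yellow → 4 (second significant figure)
Orange → 3 (third significant figure)
Blue → ×10^6 multiplier
Red → ±2% tolerance
743 × 1000000 = 743000000 Ω
Allowed range: 728140000 Ω to 757860000 Ω.
747500000 ohms lies inside that range.

yes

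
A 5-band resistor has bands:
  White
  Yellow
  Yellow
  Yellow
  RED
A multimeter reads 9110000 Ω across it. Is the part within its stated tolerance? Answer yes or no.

no

White → 9 (first significant figure)
Yellow → 4 (second significant figure)
Yellow → 4 (third significant figure)
Yellow → ×10^4 multiplier
Red → ±2% tolerance
944 × 10000 = 9440000 Ω
Allowed range: 9251200 Ω to 9628800 Ω.
9110000 Ω lies outside that range.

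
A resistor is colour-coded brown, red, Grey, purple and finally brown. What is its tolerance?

The last band, brown, is the tolerance band.
Brown corresponds to ±1%.

±1%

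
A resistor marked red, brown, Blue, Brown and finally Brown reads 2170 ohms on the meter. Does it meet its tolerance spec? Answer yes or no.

Red → 2 (first significant figure)
Brown → 1 (second significant figure)
Blue → 6 (third significant figure)
Brown → ×10 multiplier
Brown → ±1% tolerance
216 × 10 = 2160 Ω
Allowed range: 2138.4 Ω to 2181.6 Ω.
2170 ohms lies inside that range.

yes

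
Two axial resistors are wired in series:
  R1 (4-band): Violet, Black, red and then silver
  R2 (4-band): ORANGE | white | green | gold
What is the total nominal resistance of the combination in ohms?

R1: violet, black → 70; red ×10^2 → 7000 Ω.
R2: orange, white → 39; green ×10^5 → 3900000 Ω.
Series: 7000 + 3900000 = 3907000 Ω.

3907000 Ω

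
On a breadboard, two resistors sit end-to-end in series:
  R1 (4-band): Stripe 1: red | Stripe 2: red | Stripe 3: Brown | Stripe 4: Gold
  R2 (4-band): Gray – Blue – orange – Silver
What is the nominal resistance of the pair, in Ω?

86220 Ω

R1: red, red → 22; brown ×10 → 220 Ω.
R2: grey, blue → 86; orange ×10^3 → 86000 Ω.
Series: 220 + 86000 = 86220 Ω.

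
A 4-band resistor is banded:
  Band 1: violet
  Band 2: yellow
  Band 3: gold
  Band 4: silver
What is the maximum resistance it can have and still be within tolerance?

Violet → 7 (first significant figure)
Yellow → 4 (second significant figure)
Gold → ×0.1 multiplier
Silver → ±10% tolerance
74 × 0.1 = 7.4 Ω
Maximum = 7.4 × (1 + 10/100) = 8.14 Ω.

8.14 Ω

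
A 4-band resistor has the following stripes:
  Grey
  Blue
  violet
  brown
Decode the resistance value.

860000000 Ω

Grey → 8 (first significant figure)
Blue → 6 (second significant figure)
Violet → ×10^7 multiplier
86 × 10000000 = 860000000 Ω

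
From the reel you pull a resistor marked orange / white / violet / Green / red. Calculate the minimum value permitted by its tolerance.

Orange → 3 (first significant figure)
White → 9 (second significant figure)
Violet → 7 (third significant figure)
Green → ×10^5 multiplier
Red → ±2% tolerance
397 × 100000 = 39700000 Ω
Minimum = 39700000 × (1 − 2/100) = 38906000 Ω.

38906000 Ω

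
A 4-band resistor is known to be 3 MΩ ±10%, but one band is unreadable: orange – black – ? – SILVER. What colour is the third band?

green

3000000 Ω = 30 × 10^5.
The third band is the multiplier, 10^5, which is green.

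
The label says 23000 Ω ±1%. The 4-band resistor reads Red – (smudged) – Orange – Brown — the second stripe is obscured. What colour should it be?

23000 Ω = 23 × 10^3.
The second band gives digit 3 of the significand, and 3 is orange.

orange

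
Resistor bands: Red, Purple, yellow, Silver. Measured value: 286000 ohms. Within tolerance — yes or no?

yes

Red → 2 (first significant figure)
Violet → 7 (second significant figure)
Yellow → ×10^4 multiplier
Silver → ±10% tolerance
27 × 10000 = 270000 Ω
Allowed range: 243000 Ω to 297000 Ω.
286000 ohms lies inside that range.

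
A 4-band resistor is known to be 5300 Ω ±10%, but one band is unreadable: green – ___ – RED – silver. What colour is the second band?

orange

5300 Ω = 53 × 10^2.
The second band gives digit 3 of the significand, and 3 is orange.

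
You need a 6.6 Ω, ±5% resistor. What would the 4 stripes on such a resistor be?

6.6 Ω = 66 × 10^-1.
6 → blue
6 → blue
Multiplier 10^-1 → gold.
±5% tolerance → gold.

blue, blue, gold, gold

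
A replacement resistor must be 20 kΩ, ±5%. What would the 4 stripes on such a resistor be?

20000 Ω = 20 × 10^3.
2 → red
0 → black
Multiplier 10^3 → orange.
±5% tolerance → gold.

red, black, orange, gold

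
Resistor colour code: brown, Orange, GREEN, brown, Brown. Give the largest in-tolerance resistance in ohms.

Brown → 1 (first significant figure)
Orange → 3 (second significant figure)
Green → 5 (third significant figure)
Brown → ×10 multiplier
Brown → ±1% tolerance
135 × 10 = 1350 Ω
Largest = 1350 × (1 + 1/100) = 1363.5 Ω.

1363.5 Ω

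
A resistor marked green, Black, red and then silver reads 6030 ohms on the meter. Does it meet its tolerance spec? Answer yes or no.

Green → 5 (first significant figure)
Black → 0 (second significant figure)
Red → ×10^2 multiplier
Silver → ±10% tolerance
50 × 100 = 5000 Ω
Allowed range: 4500 Ω to 5500 Ω.
6030 ohms lies outside that range.

no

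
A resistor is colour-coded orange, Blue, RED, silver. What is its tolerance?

±10%

The last band, silver, is the tolerance band.
Silver corresponds to ±10%.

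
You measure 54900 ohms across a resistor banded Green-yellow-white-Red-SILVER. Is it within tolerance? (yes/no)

Green → 5 (first significant figure)
Yellow → 4 (second significant figure)
White → 9 (third significant figure)
Red → ×10^2 multiplier
Silver → ±10% tolerance
549 × 100 = 54900 Ω
Allowed range: 49410 Ω to 60390 Ω.
54900 ohms lies inside that range.

yes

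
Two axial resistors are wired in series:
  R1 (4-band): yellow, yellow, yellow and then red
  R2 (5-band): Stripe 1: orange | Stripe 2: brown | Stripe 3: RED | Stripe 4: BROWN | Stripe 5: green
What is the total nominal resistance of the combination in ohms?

443120 Ω

R1: yellow, yellow → 44; yellow ×10^4 → 440000 Ω.
R2: orange, brown, red → 312; brown ×10 → 3120 Ω.
Series: 440000 + 3120 = 443120 Ω.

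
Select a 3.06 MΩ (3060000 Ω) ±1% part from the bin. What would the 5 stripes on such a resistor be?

3060000 Ω = 306 × 10^4.
3 → orange
0 → black
6 → blue
Multiplier 10^4 → yellow.
±1% tolerance → brown.

orange, black, blue, yellow, brown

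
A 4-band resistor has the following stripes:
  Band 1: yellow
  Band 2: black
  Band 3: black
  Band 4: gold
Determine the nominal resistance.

40 Ω

Yellow → 4 (first significant figure)
Black → 0 (second significant figure)
Black → ×1 multiplier
40 × 1 = 40 Ω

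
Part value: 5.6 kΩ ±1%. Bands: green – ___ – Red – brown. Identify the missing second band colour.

blue

5600 Ω = 56 × 10^2.
The second band gives digit 6 of the significand, and 6 is blue.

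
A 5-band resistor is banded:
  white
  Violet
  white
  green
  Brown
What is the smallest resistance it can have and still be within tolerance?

White → 9 (first significant figure)
Violet → 7 (second significant figure)
White → 9 (third significant figure)
Green → ×10^5 multiplier
Brown → ±1% tolerance
979 × 100000 = 97900000 Ω
Smallest = 97900000 × (1 − 1/100) = 96921000 Ω.

96921000 Ω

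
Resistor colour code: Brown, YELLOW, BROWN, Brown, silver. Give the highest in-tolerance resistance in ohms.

1551 Ω

Brown → 1 (first significant figure)
Yellow → 4 (second significant figure)
Brown → 1 (third significant figure)
Brown → ×10 multiplier
Silver → ±10% tolerance
141 × 10 = 1410 Ω
Highest = 1410 × (1 + 10/100) = 1551 Ω.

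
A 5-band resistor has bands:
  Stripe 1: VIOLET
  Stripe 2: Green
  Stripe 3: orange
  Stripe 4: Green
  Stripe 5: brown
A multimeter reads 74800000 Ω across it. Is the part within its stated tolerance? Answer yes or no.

yes

Violet → 7 (first significant figure)
Green → 5 (second significant figure)
Orange → 3 (third significant figure)
Green → ×10^5 multiplier
Brown → ±1% tolerance
753 × 100000 = 75300000 Ω
Allowed range: 74547000 Ω to 76053000 Ω.
74800000 Ω lies inside that range.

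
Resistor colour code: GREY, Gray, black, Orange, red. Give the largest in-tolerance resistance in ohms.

Grey → 8 (first significant figure)
Grey → 8 (second significant figure)
Black → 0 (third significant figure)
Orange → ×10^3 multiplier
Red → ±2% tolerance
880 × 1000 = 880000 Ω
Largest = 880000 × (1 + 2/100) = 897600 Ω.

897600 Ω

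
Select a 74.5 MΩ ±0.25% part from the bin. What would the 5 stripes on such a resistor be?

violet, yellow, green, green, blue

74500000 Ω = 745 × 10^5.
7 → violet
4 → yellow
5 → green
Multiplier 10^5 → green.
±0.25% tolerance → blue.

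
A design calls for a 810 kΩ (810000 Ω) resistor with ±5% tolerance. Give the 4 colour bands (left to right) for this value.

810000 Ω = 81 × 10^4.
8 → grey
1 → brown
Multiplier 10^4 → yellow.
±5% tolerance → gold.

grey, brown, yellow, gold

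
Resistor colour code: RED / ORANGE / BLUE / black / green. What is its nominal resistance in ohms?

236 Ω

Red → 2 (first significant figure)
Orange → 3 (second significant figure)
Blue → 6 (third significant figure)
Black → ×1 multiplier
236 × 1 = 236 Ω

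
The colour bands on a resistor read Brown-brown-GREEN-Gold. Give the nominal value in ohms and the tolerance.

Brown → 1 (first significant figure)
Brown → 1 (second significant figure)
Green → ×10^5 multiplier
Gold → ±5% tolerance
11 × 100000 = 1100000 Ω

1100000 Ω ±5%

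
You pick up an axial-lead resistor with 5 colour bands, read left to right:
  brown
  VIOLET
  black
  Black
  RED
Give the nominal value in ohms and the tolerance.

Brown → 1 (first significant figure)
Violet → 7 (second significant figure)
Black → 0 (third significant figure)
Black → ×1 multiplier
Red → ±2% tolerance
170 × 1 = 170 Ω

170 Ω ±2%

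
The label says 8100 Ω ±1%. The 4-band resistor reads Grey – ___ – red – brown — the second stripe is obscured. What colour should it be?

brown

8100 Ω = 81 × 10^2.
The second band gives digit 1 of the significand, and 1 is brown.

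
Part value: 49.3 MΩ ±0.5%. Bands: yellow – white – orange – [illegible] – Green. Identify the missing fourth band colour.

green

49300000 Ω = 493 × 10^5.
The fourth band is the multiplier, 10^5, which is green.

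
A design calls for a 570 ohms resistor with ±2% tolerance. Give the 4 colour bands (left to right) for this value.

570 Ω = 57 × 10^1.
5 → green
7 → violet
Multiplier 10^1 → brown.
±2% tolerance → red.

green, violet, brown, red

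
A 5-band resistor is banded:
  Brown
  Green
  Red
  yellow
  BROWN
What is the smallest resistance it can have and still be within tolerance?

1504800 Ω

Brown → 1 (first significant figure)
Green → 5 (second significant figure)
Red → 2 (third significant figure)
Yellow → ×10^4 multiplier
Brown → ±1% tolerance
152 × 10000 = 1520000 Ω
Smallest = 1520000 × (1 − 1/100) = 1504800 Ω.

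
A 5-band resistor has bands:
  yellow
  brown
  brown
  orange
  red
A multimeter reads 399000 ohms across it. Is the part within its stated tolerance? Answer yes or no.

no

Yellow → 4 (first significant figure)
Brown → 1 (second significant figure)
Brown → 1 (third significant figure)
Orange → ×10^3 multiplier
Red → ±2% tolerance
411 × 1000 = 411000 Ω
Allowed range: 402780 Ω to 419220 Ω.
399000 ohms lies outside that range.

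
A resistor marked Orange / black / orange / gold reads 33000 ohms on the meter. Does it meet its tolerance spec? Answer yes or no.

no

Orange → 3 (first significant figure)
Black → 0 (second significant figure)
Orange → ×10^3 multiplier
Gold → ±5% tolerance
30 × 1000 = 30000 Ω
Allowed range: 28500 Ω to 31500 Ω.
33000 ohms lies outside that range.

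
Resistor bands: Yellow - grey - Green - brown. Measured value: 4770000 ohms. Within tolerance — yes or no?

yes

Yellow → 4 (first significant figure)
Grey → 8 (second significant figure)
Green → ×10^5 multiplier
Brown → ±1% tolerance
48 × 100000 = 4800000 Ω
Allowed range: 4752000 Ω to 4848000 Ω.
4770000 ohms lies inside that range.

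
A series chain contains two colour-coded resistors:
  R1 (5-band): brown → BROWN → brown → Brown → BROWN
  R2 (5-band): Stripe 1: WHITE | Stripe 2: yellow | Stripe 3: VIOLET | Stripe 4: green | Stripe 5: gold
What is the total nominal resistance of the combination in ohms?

94701110 Ω

R1: brown, brown, brown → 111; brown ×10 → 1110 Ω.
R2: white, yellow, violet → 947; green ×10^5 → 94700000 Ω.
Series: 1110 + 94700000 = 94701110 Ω.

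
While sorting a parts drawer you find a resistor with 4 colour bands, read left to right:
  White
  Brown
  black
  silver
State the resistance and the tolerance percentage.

91 Ω ±10%

White → 9 (first significant figure)
Brown → 1 (second significant figure)
Black → ×1 multiplier
Silver → ±10% tolerance
91 × 1 = 91 Ω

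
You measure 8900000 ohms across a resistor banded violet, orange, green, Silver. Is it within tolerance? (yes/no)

no

Violet → 7 (first significant figure)
Orange → 3 (second significant figure)
Green → ×10^5 multiplier
Silver → ±10% tolerance
73 × 100000 = 7300000 Ω
Allowed range: 6570000 Ω to 8030000 Ω.
8900000 ohms lies outside that range.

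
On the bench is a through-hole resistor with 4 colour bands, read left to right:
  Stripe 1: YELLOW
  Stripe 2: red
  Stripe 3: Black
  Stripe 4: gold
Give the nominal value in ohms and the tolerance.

42 Ω ±5%

Yellow → 4 (first significant figure)
Red → 2 (second significant figure)
Black → ×1 multiplier
Gold → ±5% tolerance
42 × 1 = 42 Ω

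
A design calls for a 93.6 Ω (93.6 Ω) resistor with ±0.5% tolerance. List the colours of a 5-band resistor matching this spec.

93.6 Ω = 936 × 10^-1.
9 → white
3 → orange
6 → blue
Multiplier 10^-1 → gold.
±0.5% tolerance → green.

white, orange, blue, gold, green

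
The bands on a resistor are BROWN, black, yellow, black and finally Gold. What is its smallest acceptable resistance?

98.8 Ω

Brown → 1 (first significant figure)
Black → 0 (second significant figure)
Yellow → 4 (third significant figure)
Black → ×1 multiplier
Gold → ±5% tolerance
104 × 1 = 104 Ω
Smallest = 104 × (1 − 5/100) = 98.8 Ω.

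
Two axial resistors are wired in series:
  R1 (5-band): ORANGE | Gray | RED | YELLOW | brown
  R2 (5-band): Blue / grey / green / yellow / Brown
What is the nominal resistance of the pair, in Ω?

R1: orange, grey, red → 382; yellow ×10^4 → 3820000 Ω.
R2: blue, grey, green → 685; yellow ×10^4 → 6850000 Ω.
Series: 3820000 + 6850000 = 10670000 Ω.

10670000 Ω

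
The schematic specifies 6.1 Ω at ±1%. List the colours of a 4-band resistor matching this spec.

blue, brown, gold, brown

6.1 Ω = 61 × 10^-1.
6 → blue
1 → brown
Multiplier 10^-1 → gold.
±1% tolerance → brown.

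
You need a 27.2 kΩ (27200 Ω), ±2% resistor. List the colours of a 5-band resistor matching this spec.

27200 Ω = 272 × 10^2.
2 → red
7 → violet
2 → red
Multiplier 10^2 → red.
±2% tolerance → red.

red, violet, red, red, red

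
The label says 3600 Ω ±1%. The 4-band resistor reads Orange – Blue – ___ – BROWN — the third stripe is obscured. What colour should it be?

red

3600 Ω = 36 × 10^2.
The third band is the multiplier, 10^2, which is red.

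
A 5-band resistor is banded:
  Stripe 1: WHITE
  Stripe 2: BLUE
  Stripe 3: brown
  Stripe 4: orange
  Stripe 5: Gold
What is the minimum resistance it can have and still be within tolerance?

White → 9 (first significant figure)
Blue → 6 (second significant figure)
Brown → 1 (third significant figure)
Orange → ×10^3 multiplier
Gold → ±5% tolerance
961 × 1000 = 961000 Ω
Minimum = 961000 × (1 − 5/100) = 912950 Ω.

912950 Ω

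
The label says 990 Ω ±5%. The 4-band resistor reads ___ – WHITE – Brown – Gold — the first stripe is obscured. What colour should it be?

white

990 Ω = 99 × 10^1.
The first band gives digit 9 of the significand, and 9 is white.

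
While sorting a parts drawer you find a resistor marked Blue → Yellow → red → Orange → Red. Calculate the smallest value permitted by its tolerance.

629160 Ω

Blue → 6 (first significant figure)
Yellow → 4 (second significant figure)
Red → 2 (third significant figure)
Orange → ×10^3 multiplier
Red → ±2% tolerance
642 × 1000 = 642000 Ω
Smallest = 642000 × (1 − 2/100) = 629160 Ω.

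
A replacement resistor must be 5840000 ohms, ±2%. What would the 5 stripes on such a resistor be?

green, grey, yellow, yellow, red

5840000 Ω = 584 × 10^4.
5 → green
8 → grey
4 → yellow
Multiplier 10^4 → yellow.
±2% tolerance → red.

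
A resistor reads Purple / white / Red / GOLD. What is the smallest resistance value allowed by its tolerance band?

7505 Ω

Violet → 7 (first significant figure)
White → 9 (second significant figure)
Red → ×10^2 multiplier
Gold → ±5% tolerance
79 × 100 = 7900 Ω
Smallest = 7900 × (1 − 5/100) = 7505 Ω.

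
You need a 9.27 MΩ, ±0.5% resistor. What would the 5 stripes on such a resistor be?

9270000 Ω = 927 × 10^4.
9 → white
2 → red
7 → violet
Multiplier 10^4 → yellow.
±0.5% tolerance → green.

white, red, violet, yellow, green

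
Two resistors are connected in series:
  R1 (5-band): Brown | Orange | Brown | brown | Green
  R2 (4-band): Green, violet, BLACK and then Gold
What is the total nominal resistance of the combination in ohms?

1367 Ω

R1: brown, orange, brown → 131; brown ×10 → 1310 Ω.
R2: green, violet → 57; black ×1 → 57 Ω.
Series: 1310 + 57 = 1367 Ω.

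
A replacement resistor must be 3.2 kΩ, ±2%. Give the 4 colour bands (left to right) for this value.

3200 Ω = 32 × 10^2.
3 → orange
2 → red
Multiplier 10^2 → red.
±2% tolerance → red.

orange, red, red, red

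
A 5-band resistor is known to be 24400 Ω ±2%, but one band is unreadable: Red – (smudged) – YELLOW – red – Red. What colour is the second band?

yellow

24400 Ω = 244 × 10^2.
The second band gives digit 4 of the significand, and 4 is yellow.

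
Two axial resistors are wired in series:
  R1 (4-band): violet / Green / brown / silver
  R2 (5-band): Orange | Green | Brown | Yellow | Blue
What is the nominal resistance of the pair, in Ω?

3510750 Ω

R1: violet, green → 75; brown ×10 → 750 Ω.
R2: orange, green, brown → 351; yellow ×10^4 → 3510000 Ω.
Series: 750 + 3510000 = 3510750 Ω.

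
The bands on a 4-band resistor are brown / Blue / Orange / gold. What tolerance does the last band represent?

±5%

The last band, gold, is the tolerance band.
Gold corresponds to ±5%.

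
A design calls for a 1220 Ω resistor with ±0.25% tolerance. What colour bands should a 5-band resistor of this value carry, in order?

brown, red, red, brown, blue

1220 Ω = 122 × 10^1.
1 → brown
2 → red
2 → red
Multiplier 10^1 → brown.
±0.25% tolerance → blue.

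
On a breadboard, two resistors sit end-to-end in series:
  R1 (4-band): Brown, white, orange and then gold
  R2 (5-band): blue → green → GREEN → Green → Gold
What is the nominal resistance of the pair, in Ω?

65519000 Ω

R1: brown, white → 19; orange ×10^3 → 19000 Ω.
R2: blue, green, green → 655; green ×10^5 → 65500000 Ω.
Series: 19000 + 65500000 = 65519000 Ω.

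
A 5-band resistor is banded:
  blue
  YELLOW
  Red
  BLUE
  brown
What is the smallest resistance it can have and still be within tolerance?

635580000 Ω

Blue → 6 (first significant figure)
Yellow → 4 (second significant figure)
Red → 2 (third significant figure)
Blue → ×10^6 multiplier
Brown → ±1% tolerance
642 × 1000000 = 642000000 Ω
Smallest = 642000000 × (1 − 1/100) = 635580000 Ω.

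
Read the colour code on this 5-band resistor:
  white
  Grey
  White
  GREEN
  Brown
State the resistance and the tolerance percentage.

98900000 Ω ±1%

White → 9 (first significant figure)
Grey → 8 (second significant figure)
White → 9 (third significant figure)
Green → ×10^5 multiplier
Brown → ±1% tolerance
989 × 100000 = 98900000 Ω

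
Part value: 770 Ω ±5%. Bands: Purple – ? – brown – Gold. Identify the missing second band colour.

770 Ω = 77 × 10^1.
The second band gives digit 7 of the significand, and 7 is violet.

violet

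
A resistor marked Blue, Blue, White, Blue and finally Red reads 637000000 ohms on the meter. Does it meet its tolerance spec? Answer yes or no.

no

Blue → 6 (first significant figure)
Blue → 6 (second significant figure)
White → 9 (third significant figure)
Blue → ×10^6 multiplier
Red → ±2% tolerance
669 × 1000000 = 669000000 Ω
Allowed range: 655620000 Ω to 682380000 Ω.
637000000 ohms lies outside that range.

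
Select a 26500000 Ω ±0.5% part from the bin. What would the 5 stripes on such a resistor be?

26500000 Ω = 265 × 10^5.
2 → red
6 → blue
5 → green
Multiplier 10^5 → green.
±0.5% tolerance → green.

red, blue, green, green, green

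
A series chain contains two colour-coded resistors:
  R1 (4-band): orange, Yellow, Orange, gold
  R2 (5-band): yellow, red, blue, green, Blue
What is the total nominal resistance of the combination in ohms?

R1: orange, yellow → 34; orange ×10^3 → 34000 Ω.
R2: yellow, red, blue → 426; green ×10^5 → 42600000 Ω.
Series: 34000 + 42600000 = 42634000 Ω.

42634000 Ω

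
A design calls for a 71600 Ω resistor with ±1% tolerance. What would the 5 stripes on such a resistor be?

71600 Ω = 716 × 10^2.
7 → violet
1 → brown
6 → blue
Multiplier 10^2 → red.
±1% tolerance → brown.

violet, brown, blue, red, brown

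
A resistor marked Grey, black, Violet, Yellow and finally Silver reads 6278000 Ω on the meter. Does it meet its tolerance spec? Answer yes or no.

no

Grey → 8 (first significant figure)
Black → 0 (second significant figure)
Violet → 7 (third significant figure)
Yellow → ×10^4 multiplier
Silver → ±10% tolerance
807 × 10000 = 8070000 Ω
Allowed range: 7263000 Ω to 8877000 Ω.
6278000 Ω lies outside that range.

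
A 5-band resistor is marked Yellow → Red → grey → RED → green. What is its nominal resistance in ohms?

Yellow → 4 (first significant figure)
Red → 2 (second significant figure)
Grey → 8 (third significant figure)
Red → ×10^2 multiplier
428 × 100 = 42800 Ω

42800 Ω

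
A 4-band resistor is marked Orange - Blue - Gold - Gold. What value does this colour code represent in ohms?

3.6 Ω

Orange → 3 (first significant figure)
Blue → 6 (second significant figure)
Gold → ×0.1 multiplier
36 × 0.1 = 3.6 Ω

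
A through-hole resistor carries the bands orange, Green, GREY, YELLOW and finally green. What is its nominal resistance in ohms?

3580000 Ω

Orange → 3 (first significant figure)
Green → 5 (second significant figure)
Grey → 8 (third significant figure)
Yellow → ×10^4 multiplier
358 × 10000 = 3580000 Ω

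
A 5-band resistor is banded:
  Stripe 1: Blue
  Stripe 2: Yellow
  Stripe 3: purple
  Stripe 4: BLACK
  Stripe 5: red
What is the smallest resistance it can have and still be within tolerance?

Blue → 6 (first significant figure)
Yellow → 4 (second significant figure)
Violet → 7 (third significant figure)
Black → ×1 multiplier
Red → ±2% tolerance
647 × 1 = 647 Ω
Smallest = 647 × (1 − 2/100) = 634.06 Ω.

634.06 Ω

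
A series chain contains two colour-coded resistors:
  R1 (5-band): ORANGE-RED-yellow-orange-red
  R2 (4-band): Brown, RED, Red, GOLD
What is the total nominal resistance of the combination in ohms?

325200 Ω

R1: orange, red, yellow → 324; orange ×10^3 → 324000 Ω.
R2: brown, red → 12; red ×10^2 → 1200 Ω.
Series: 324000 + 1200 = 325200 Ω.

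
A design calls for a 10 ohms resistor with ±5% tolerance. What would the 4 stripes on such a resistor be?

10 Ω = 10 × 10^0.
1 → brown
0 → black
Multiplier 10^0 → black.
±5% tolerance → gold.

brown, black, black, gold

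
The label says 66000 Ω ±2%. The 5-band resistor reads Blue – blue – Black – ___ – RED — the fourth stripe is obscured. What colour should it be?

red

66000 Ω = 660 × 10^2.
The fourth band is the multiplier, 10^2, which is red.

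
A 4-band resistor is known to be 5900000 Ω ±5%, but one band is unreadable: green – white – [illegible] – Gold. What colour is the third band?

5900000 Ω = 59 × 10^5.
The third band is the multiplier, 10^5, which is green.

green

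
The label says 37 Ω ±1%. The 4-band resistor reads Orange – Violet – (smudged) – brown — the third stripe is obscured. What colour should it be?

37 Ω = 37 × 10^0.
The third band is the multiplier, 10^0, which is black.

black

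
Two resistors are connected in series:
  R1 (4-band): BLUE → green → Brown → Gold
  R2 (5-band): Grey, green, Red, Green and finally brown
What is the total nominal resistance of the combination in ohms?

R1: blue, green → 65; brown ×10 → 650 Ω.
R2: grey, green, red → 852; green ×10^5 → 85200000 Ω.
Series: 650 + 85200000 = 85200650 Ω.

85200650 Ω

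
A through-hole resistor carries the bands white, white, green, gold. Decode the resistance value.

9900000 Ω

White → 9 (first significant figure)
White → 9 (second significant figure)
Green → ×10^5 multiplier
99 × 100000 = 9900000 Ω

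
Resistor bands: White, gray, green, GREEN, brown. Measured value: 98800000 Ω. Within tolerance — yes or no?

White → 9 (first significant figure)
Grey → 8 (second significant figure)
Green → 5 (third significant figure)
Green → ×10^5 multiplier
Brown → ±1% tolerance
985 × 100000 = 98500000 Ω
Allowed range: 97515000 Ω to 99485000 Ω.
98800000 Ω lies inside that range.

yes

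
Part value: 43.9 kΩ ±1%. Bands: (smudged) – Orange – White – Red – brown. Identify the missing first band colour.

43900 Ω = 439 × 10^2.
The first band gives digit 4 of the significand, and 4 is yellow.

yellow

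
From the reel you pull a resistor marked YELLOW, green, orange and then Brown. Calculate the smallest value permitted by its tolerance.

44550 Ω

Yellow → 4 (first significant figure)
Green → 5 (second significant figure)
Orange → ×10^3 multiplier
Brown → ±1% tolerance
45 × 1000 = 45000 Ω
Smallest = 45000 × (1 − 1/100) = 44550 Ω.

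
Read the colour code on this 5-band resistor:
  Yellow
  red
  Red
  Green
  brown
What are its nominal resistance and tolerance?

Yellow → 4 (first significant figure)
Red → 2 (second significant figure)
Red → 2 (third significant figure)
Green → ×10^5 multiplier
Brown → ±1% tolerance
422 × 100000 = 42200000 Ω

42200000 Ω ±1%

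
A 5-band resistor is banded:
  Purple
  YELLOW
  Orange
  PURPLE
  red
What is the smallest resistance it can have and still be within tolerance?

7281400000 Ω

Violet → 7 (first significant figure)
Yellow → 4 (second significant figure)
Orange → 3 (third significant figure)
Violet → ×10^7 multiplier
Red → ±2% tolerance
743 × 10000000 = 7430000000 Ω
Smallest = 7430000000 × (1 − 2/100) = 7281400000 Ω.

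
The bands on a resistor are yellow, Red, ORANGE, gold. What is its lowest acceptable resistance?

39900 Ω

Yellow → 4 (first significant figure)
Red → 2 (second significant figure)
Orange → ×10^3 multiplier
Gold → ±5% tolerance
42 × 1000 = 42000 Ω
Lowest = 42000 × (1 − 5/100) = 39900 Ω.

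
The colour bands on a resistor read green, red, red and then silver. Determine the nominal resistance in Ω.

Green → 5 (first significant figure)
Red → 2 (second significant figure)
Red → ×10^2 multiplier
52 × 100 = 5200 Ω

5200 Ω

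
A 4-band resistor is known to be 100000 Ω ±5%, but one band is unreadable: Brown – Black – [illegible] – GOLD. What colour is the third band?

yellow

100000 Ω = 10 × 10^4.
The third band is the multiplier, 10^4, which is yellow.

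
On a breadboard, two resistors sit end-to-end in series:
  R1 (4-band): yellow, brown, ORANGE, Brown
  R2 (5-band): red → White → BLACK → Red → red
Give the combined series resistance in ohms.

R1: yellow, brown → 41; orange ×10^3 → 41000 Ω.
R2: red, white, black → 290; red ×10^2 → 29000 Ω.
Series: 41000 + 29000 = 70000 Ω.

70000 Ω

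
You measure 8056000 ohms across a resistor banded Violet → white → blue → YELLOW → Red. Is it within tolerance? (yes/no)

yes

Violet → 7 (first significant figure)
White → 9 (second significant figure)
Blue → 6 (third significant figure)
Yellow → ×10^4 multiplier
Red → ±2% tolerance
796 × 10000 = 7960000 Ω
Allowed range: 7800800 Ω to 8119200 Ω.
8056000 ohms lies inside that range.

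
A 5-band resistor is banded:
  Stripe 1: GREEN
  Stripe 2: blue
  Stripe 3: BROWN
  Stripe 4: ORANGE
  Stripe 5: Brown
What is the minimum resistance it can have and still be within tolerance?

Green → 5 (first significant figure)
Blue → 6 (second significant figure)
Brown → 1 (third significant figure)
Orange → ×10^3 multiplier
Brown → ±1% tolerance
561 × 1000 = 561000 Ω
Minimum = 561000 × (1 − 1/100) = 555390 Ω.

555390 Ω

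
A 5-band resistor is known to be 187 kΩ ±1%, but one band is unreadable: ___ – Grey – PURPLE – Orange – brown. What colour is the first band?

brown

187000 Ω = 187 × 10^3.
The first band gives digit 1 of the significand, and 1 is brown.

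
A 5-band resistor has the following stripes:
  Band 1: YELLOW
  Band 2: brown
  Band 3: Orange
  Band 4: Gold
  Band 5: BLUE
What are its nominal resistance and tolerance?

Yellow → 4 (first significant figure)
Brown → 1 (second significant figure)
Orange → 3 (third significant figure)
Gold → ×0.1 multiplier
Blue → ±0.25% tolerance
413 × 0.1 = 41.3 Ω

41.3 Ω ±0.25%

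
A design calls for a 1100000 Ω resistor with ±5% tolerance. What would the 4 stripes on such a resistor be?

brown, brown, green, gold

1100000 Ω = 11 × 10^5.
1 → brown
1 → brown
Multiplier 10^5 → green.
±5% tolerance → gold.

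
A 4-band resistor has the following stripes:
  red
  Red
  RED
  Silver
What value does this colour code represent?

Red → 2 (first significant figure)
Red → 2 (second significant figure)
Red → ×10^2 multiplier
22 × 100 = 2200 Ω

2200 Ω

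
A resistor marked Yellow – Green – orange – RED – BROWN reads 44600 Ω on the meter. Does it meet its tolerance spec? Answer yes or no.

Yellow → 4 (first significant figure)
Green → 5 (second significant figure)
Orange → 3 (third significant figure)
Red → ×10^2 multiplier
Brown → ±1% tolerance
453 × 100 = 45300 Ω
Allowed range: 44847 Ω to 45753 Ω.
44600 Ω lies outside that range.

no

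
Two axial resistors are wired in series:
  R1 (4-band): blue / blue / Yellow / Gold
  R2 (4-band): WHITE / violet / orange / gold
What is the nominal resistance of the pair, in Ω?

757000 Ω

R1: blue, blue → 66; yellow ×10^4 → 660000 Ω.
R2: white, violet → 97; orange ×10^3 → 97000 Ω.
Series: 660000 + 97000 = 757000 Ω.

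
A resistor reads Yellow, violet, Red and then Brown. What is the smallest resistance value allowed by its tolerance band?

Yellow → 4 (first significant figure)
Violet → 7 (second significant figure)
Red → ×10^2 multiplier
Brown → ±1% tolerance
47 × 100 = 4700 Ω
Smallest = 4700 × (1 − 1/100) = 4653 Ω.

4653 Ω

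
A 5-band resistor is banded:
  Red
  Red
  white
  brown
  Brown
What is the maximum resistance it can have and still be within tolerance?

2312.9 Ω

Red → 2 (first significant figure)
Red → 2 (second significant figure)
White → 9 (third significant figure)
Brown → ×10 multiplier
Brown → ±1% tolerance
229 × 10 = 2290 Ω
Maximum = 2290 × (1 + 1/100) = 2312.9 Ω.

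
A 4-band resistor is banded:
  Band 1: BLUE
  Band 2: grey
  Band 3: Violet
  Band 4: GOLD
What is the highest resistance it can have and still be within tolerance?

714000000 Ω

Blue → 6 (first significant figure)
Grey → 8 (second significant figure)
Violet → ×10^7 multiplier
Gold → ±5% tolerance
68 × 10000000 = 680000000 Ω
Highest = 680000000 × (1 + 5/100) = 714000000 Ω.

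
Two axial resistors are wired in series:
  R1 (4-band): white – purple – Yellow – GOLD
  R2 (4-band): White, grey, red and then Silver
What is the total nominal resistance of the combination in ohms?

979800 Ω

R1: white, violet → 97; yellow ×10^4 → 970000 Ω.
R2: white, grey → 98; red ×10^2 → 9800 Ω.
Series: 970000 + 9800 = 979800 Ω.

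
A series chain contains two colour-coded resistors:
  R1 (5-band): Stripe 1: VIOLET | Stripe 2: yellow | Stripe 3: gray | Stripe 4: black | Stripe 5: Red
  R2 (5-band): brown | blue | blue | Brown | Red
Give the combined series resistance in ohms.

R1: violet, yellow, grey → 748; black ×1 → 748 Ω.
R2: brown, blue, blue → 166; brown ×10 → 1660 Ω.
Series: 748 + 1660 = 2408 Ω.

2408 Ω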